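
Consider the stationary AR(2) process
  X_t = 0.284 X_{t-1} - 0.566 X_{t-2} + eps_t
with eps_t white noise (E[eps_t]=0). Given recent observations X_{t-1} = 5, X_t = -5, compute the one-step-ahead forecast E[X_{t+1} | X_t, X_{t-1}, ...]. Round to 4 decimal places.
E[X_{t+1} \mid \mathcal F_t] = -4.2500

For an AR(p) model X_t = c + sum_i phi_i X_{t-i} + eps_t, the
one-step-ahead conditional mean is
  E[X_{t+1} | X_t, ...] = c + sum_i phi_i X_{t+1-i}.
Substitute known values:
  E[X_{t+1} | ...] = (0.284) * (-5) + (-0.566) * (5)
                   = -4.2500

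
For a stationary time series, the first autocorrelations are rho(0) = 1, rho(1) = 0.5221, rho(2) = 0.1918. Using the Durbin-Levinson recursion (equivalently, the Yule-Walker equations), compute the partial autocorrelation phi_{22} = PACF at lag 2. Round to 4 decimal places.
\phi_{22} = -0.1111

The PACF at lag k is phi_{kk}, the last component of the solution
to the Yule-Walker system G_k phi = r_k where
  (G_k)_{ij} = rho(|i - j|), (r_k)_i = rho(i), i,j = 1..k.
Equivalently, Durbin-Levinson gives phi_{kk} iteratively:
  phi_{11} = rho(1)
  phi_{kk} = [rho(k) - sum_{j=1..k-1} phi_{k-1,j} rho(k-j)]
            / [1 - sum_{j=1..k-1} phi_{k-1,j} rho(j)],
  phi_{k,j} = phi_{k-1,j} - phi_{kk} phi_{k-1,k-j},  j = 1..k-1.
Step k = 1:
  phi_11 = rho(1) = 0.5221.
Step k = 2:
  phi_22 = [rho(2) - phi_11 rho(1)] / [1 - phi_11 rho(1)] = [0.1918 - (0.5221)(0.5221)] / [1 - (0.5221)(0.5221)]
         = -0.08078841 / 0.72741159 = -0.1111.
Therefore phi_{22} = -0.1111.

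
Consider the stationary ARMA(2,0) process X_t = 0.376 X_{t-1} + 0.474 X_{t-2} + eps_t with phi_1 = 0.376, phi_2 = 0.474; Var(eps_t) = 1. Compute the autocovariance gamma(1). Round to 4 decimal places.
\gamma(1) = 1.8854

Multiply the model equation by X_{t-k} and take expectations. With theta_0 = psi_0 = 1 and psi_j the MA(infinity) weights, this gives
  gamma(k) - sum_i phi_i gamma(k-i) = c_k,
  c_k = sigma^2 * sum_{j=k..q} theta_j psi_{j-k}   (c_k = 0 for k > q),
using gamma(-m) = gamma(m).
Pure AR (q = 0): c_0 = sigma^2 = 1, c_k = 0 for k >= 1.
Equations for k = 0, 1, 2 (AR order 2, c_2 = 0):
  (E0) gamma(0) = phi_1 gamma(1) + phi_2 gamma(2) + c_0
  (E1) gamma(1) = phi_1 gamma(0) + phi_2 gamma(1) + c_1
  (E2) gamma(2) = phi_1 gamma(1) + phi_2 gamma(0)
From (E1): gamma(1) = A gamma(0) + B with
  A = phi_1 / (1 - phi_2) = 0.376 / 0.526 = 0.714829,   B = c_1 / (1 - phi_2) = 0 / 0.526 = 0.
Insert (E2) into (E0): gamma(0) (1 - phi_2^2) = phi_1 (1 + phi_2) gamma(1) + c_0.
  phi_1 (1 + phi_2) = (0.376)(1.474) = 0.554224,   1 - phi_2^2 = 0.775324.
Replace gamma(1) by A gamma(0) + B and collect gamma(0):
  gamma(0) [0.775324 - (0.554224)(0.714829)] = c_0 = 1
  gamma(0) * 0.379149 = 1
  gamma(0) = 1 / 0.379149 = 2.637488.
  gamma(1) = A gamma(0) = (0.714829)(2.637488) = 1.885353.
Therefore gamma(1) = 1.8854 (to 4 decimal places).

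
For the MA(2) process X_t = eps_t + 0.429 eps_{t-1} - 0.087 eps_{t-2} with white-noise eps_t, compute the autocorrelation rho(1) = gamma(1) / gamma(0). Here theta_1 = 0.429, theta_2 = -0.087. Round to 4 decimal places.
\rho(1) = 0.3287

For an MA(q) process with theta_0 = 1, the autocovariance is
  gamma(k) = sigma^2 * sum_{i=0..q-k} theta_i * theta_{i+k},
and rho(k) = gamma(k) / gamma(0). Sigma^2 cancels.
  numerator   = (1)*(0.429) + (0.429)*(-0.087) = 0.391677.
  denominator = (1)^2 + (0.429)^2 + (-0.087)^2 = 1.19161.
  rho(1) = 0.391677 / 1.19161 = 0.3287.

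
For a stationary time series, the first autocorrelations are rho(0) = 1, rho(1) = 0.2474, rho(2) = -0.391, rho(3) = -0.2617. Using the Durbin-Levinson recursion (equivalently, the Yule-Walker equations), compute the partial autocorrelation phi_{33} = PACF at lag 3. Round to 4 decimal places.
\phi_{33} = 0.0011

The PACF at lag k is phi_{kk}, the last component of the solution
to the Yule-Walker system G_k phi = r_k where
  (G_k)_{ij} = rho(|i - j|), (r_k)_i = rho(i), i,j = 1..k.
Equivalently, Durbin-Levinson gives phi_{kk} iteratively:
  phi_{11} = rho(1)
  phi_{kk} = [rho(k) - sum_{j=1..k-1} phi_{k-1,j} rho(k-j)]
            / [1 - sum_{j=1..k-1} phi_{k-1,j} rho(j)],
  phi_{k,j} = phi_{k-1,j} - phi_{kk} phi_{k-1,k-j},  j = 1..k-1.
Step k = 1:
  phi_11 = rho(1) = 0.2474.
Step k = 2:
  phi_22 = [rho(2) - phi_11 rho(1)] / [1 - phi_11 rho(1)] = [-0.391 - (0.2474)(0.2474)] / [1 - (0.2474)(0.2474)]
         = -0.45220676 / 0.93879324 = -0.481689.
  Update: phi_21 = phi_11 - phi_22 phi_11 = 0.2474 - (-0.481689)(0.2474) = 0.36657.
Step k = 3:
  phi_33 = [rho(3) - phi_21 rho(2) - phi_22 rho(1)] / [1 - phi_21 rho(1) - phi_22 rho(2)]
    numerator   = -0.2617 - (0.36657)(-0.391) - (-0.481689)(0.2474) = 0.00079881
    denominator = 1 - (0.36657)(0.2474) - (-0.481689)(-0.391) = 0.72097003
  phi_33 = 0.00079881 / 0.72097003 = 0.0011.
Therefore phi_{33} = 0.0011.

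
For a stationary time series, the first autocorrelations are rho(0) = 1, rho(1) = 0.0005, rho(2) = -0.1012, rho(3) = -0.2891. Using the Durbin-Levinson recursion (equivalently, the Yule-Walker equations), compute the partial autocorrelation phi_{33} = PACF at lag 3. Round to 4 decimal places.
\phi_{33} = -0.2920

The PACF at lag k is phi_{kk}, the last component of the solution
to the Yule-Walker system G_k phi = r_k where
  (G_k)_{ij} = rho(|i - j|), (r_k)_i = rho(i), i,j = 1..k.
Equivalently, Durbin-Levinson gives phi_{kk} iteratively:
  phi_{11} = rho(1)
  phi_{kk} = [rho(k) - sum_{j=1..k-1} phi_{k-1,j} rho(k-j)]
            / [1 - sum_{j=1..k-1} phi_{k-1,j} rho(j)],
  phi_{k,j} = phi_{k-1,j} - phi_{kk} phi_{k-1,k-j},  j = 1..k-1.
Step k = 1:
  phi_11 = rho(1) = 0.0005.
Step k = 2:
  phi_22 = [rho(2) - phi_11 rho(1)] / [1 - phi_11 rho(1)] = [-0.1012 - (0.0005)(0.0005)] / [1 - (0.0005)(0.0005)]
         = -0.10120025 / 0.99999975 = -0.1012.
  Update: phi_21 = phi_11 - phi_22 phi_11 = 0.0005 - (-0.1012)(0.0005) = 0.000551.
Step k = 3:
  phi_33 = [rho(3) - phi_21 rho(2) - phi_22 rho(1)] / [1 - phi_21 rho(1) - phi_22 rho(2)]
    numerator   = -0.2891 - (0.000551)(-0.1012) - (-0.1012)(0.0005) = -0.28899368
    denominator = 1 - (0.000551)(0.0005) - (-0.1012)(-0.1012) = 0.98975826
  phi_33 = -0.28899368 / 0.98975826 = -0.292.
Therefore phi_{33} = -0.2920.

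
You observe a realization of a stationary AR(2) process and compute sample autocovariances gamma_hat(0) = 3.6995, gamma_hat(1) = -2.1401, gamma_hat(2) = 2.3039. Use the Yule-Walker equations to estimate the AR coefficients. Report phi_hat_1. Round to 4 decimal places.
\hat\phi_{1} = -0.3280

The Yule-Walker equations for an AR(p) process read, in matrix form,
  Gamma_p phi = r_p,   with   (Gamma_p)_{ij} = gamma(|i - j|),
                       (r_p)_i = gamma(i),   i,j = 1..p.
Substitute the sample gammas (Toeplitz matrix and right-hand side of size 2):
  Gamma_p = [[3.6995, -2.1401], [-2.1401, 3.6995]]
  r_p     = [-2.1401, 2.3039]
Written out:
  3.6995 phi_1 - 2.1401 phi_2 = -2.1401
  -2.1401 phi_1 + 3.6995 phi_2 = 2.3039
Solve by Cramer's rule:
  det = gamma(0)^2 - gamma(1)^2 = (3.6995)^2 - (-2.1401)^2 = 13.68630025 - 4.58002801 = 9.10627224
  phi_hat_1 = [gamma(1) gamma(0) - gamma(1) gamma(2)] / det = [(-2.1401)(3.6995) - (-2.1401)(2.3039)] / 9.10627224 = -2.98672356 / 9.10627224 = -0.328
  phi_hat_2 = [gamma(0) gamma(2) - gamma(1)^2] / det = [(3.6995)(2.3039) - (-2.1401)^2] / 9.10627224 = 3.94325004 / 9.10627224 = 0.433
So phi_hat = [-0.3280, 0.4330].
Therefore phi_hat_1 = -0.3280.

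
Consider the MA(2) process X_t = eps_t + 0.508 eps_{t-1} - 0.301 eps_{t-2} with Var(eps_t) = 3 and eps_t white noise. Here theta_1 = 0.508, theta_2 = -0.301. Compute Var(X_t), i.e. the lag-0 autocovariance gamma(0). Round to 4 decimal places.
\gamma(0) = 4.0460

For an MA(q) process X_t = eps_t + sum_i theta_i eps_{t-i} with
Var(eps_t) = sigma^2, the variance is
  gamma(0) = sigma^2 * (1 + sum_i theta_i^2).
  sum_i theta_i^2 = (0.508)^2 + (-0.301)^2 = 0.258064 + 0.090601 = 0.348665.
  gamma(0) = 3 * (1 + 0.348665) = 3 * 1.348665 = 4.045995, which rounds to 4.0460.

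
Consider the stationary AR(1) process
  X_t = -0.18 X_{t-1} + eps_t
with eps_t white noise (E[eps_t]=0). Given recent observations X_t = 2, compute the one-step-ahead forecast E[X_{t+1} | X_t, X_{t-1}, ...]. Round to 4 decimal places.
E[X_{t+1} \mid \mathcal F_t] = -0.3600

For an AR(p) model X_t = c + sum_i phi_i X_{t-i} + eps_t, the
one-step-ahead conditional mean is
  E[X_{t+1} | X_t, ...] = c + sum_i phi_i X_{t+1-i}.
Substitute known values:
  E[X_{t+1} | ...] = (-0.18) * (2)
                   = -0.3600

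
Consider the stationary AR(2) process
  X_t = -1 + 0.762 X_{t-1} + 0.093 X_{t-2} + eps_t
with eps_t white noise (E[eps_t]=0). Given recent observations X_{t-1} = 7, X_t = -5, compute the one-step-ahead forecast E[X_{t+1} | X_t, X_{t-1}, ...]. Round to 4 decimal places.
E[X_{t+1} \mid \mathcal F_t] = -4.1590

For an AR(p) model X_t = c + sum_i phi_i X_{t-i} + eps_t, the
one-step-ahead conditional mean is
  E[X_{t+1} | X_t, ...] = c + sum_i phi_i X_{t+1-i}.
Substitute known values:
  E[X_{t+1} | ...] = -1 + (0.762) * (-5) + (0.093) * (7)
                   = -4.1590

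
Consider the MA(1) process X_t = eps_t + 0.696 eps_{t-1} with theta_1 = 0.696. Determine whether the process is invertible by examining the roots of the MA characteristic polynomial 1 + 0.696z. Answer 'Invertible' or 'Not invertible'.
\text{Invertible}

The MA(q) characteristic polynomial is P(z) = 1 + 0.696z.
Invertibility requires all roots to lie outside the unit circle, i.e. |z| > 1 for every root.
This is linear in z: 1 + (0.696) z = 0  =>  z = -1/(0.696) = -1.436782,  |z| = 1.436782.
Moduli of all roots: 1.4368.
All moduli strictly greater than 1? Yes.
Verdict: Invertible.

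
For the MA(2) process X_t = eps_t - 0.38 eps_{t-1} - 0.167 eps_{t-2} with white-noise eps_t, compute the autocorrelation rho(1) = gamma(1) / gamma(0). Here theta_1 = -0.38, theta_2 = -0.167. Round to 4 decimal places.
\rho(1) = -0.2700

For an MA(q) process with theta_0 = 1, the autocovariance is
  gamma(k) = sigma^2 * sum_{i=0..q-k} theta_i * theta_{i+k},
and rho(k) = gamma(k) / gamma(0). Sigma^2 cancels.
  numerator   = (1)*(-0.38) + (-0.38)*(-0.167) = -0.31654.
  denominator = (1)^2 + (-0.38)^2 + (-0.167)^2 = 1.172289.
  rho(1) = -0.31654 / 1.172289 = -0.2700.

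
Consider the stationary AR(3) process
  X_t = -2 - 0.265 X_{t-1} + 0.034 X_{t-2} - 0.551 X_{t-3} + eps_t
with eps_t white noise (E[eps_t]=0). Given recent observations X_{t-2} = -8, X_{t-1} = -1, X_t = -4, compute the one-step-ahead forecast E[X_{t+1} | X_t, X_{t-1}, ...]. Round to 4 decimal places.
E[X_{t+1} \mid \mathcal F_t] = 3.4340

For an AR(p) model X_t = c + sum_i phi_i X_{t-i} + eps_t, the
one-step-ahead conditional mean is
  E[X_{t+1} | X_t, ...] = c + sum_i phi_i X_{t+1-i}.
Substitute known values:
  E[X_{t+1} | ...] = -2 + (-0.265) * (-4) + (0.034) * (-1) + (-0.551) * (-8)
                   = 3.4340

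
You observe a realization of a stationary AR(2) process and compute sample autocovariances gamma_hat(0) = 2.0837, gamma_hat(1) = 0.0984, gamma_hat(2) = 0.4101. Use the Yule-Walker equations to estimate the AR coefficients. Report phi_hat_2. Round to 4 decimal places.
\hat\phi_{2} = 0.1950

The Yule-Walker equations for an AR(p) process read, in matrix form,
  Gamma_p phi = r_p,   with   (Gamma_p)_{ij} = gamma(|i - j|),
                       (r_p)_i = gamma(i),   i,j = 1..p.
Substitute the sample gammas (Toeplitz matrix and right-hand side of size 2):
  Gamma_p = [[2.0837, 0.0984], [0.0984, 2.0837]]
  r_p     = [0.0984, 0.4101]
Written out:
  2.0837 phi_1 + 0.0984 phi_2 = 0.0984
  0.0984 phi_1 + 2.0837 phi_2 = 0.4101
Solve by Cramer's rule:
  det = gamma(0)^2 - gamma(1)^2 = (2.0837)^2 - (0.0984)^2 = 4.34180569 - 0.00968256 = 4.33212313
  phi_hat_1 = [gamma(1) gamma(0) - gamma(1) gamma(2)] / det = [(0.0984)(2.0837) - (0.0984)(0.4101)] / 4.33212313 = 0.16468224 / 4.33212313 = 0.038
  phi_hat_2 = [gamma(0) gamma(2) - gamma(1)^2] / det = [(2.0837)(0.4101) - (0.0984)^2] / 4.33212313 = 0.84484281 / 4.33212313 = 0.195
So phi_hat = [0.0380, 0.1950].
Therefore phi_hat_2 = 0.1950.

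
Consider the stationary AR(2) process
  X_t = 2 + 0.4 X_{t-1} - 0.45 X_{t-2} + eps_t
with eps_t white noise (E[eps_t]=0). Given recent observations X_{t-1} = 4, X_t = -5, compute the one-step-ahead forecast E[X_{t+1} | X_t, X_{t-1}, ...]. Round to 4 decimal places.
E[X_{t+1} \mid \mathcal F_t] = -1.8000

For an AR(p) model X_t = c + sum_i phi_i X_{t-i} + eps_t, the
one-step-ahead conditional mean is
  E[X_{t+1} | X_t, ...] = c + sum_i phi_i X_{t+1-i}.
Substitute known values:
  E[X_{t+1} | ...] = 2 + (0.4) * (-5) + (-0.45) * (4)
                   = -1.8000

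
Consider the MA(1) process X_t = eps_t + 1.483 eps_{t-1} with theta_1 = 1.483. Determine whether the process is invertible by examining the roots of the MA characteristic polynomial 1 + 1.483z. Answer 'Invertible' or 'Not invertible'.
\text{Not invertible}

The MA(q) characteristic polynomial is P(z) = 1 + 1.483z.
Invertibility requires all roots to lie outside the unit circle, i.e. |z| > 1 for every root.
This is linear in z: 1 + (1.483) z = 0  =>  z = -1/(1.483) = -0.674309,  |z| = 0.674309.
Moduli of all roots: 0.6743.
All moduli strictly greater than 1? No.
Verdict: Not invertible.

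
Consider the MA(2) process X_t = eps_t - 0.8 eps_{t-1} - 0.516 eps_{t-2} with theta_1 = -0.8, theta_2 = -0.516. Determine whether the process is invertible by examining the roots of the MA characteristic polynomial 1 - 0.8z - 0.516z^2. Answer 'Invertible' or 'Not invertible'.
\text{Not invertible}

The MA(q) characteristic polynomial is P(z) = 1 - 0.8z - 0.516z^2.
Invertibility requires all roots to lie outside the unit circle, i.e. |z| > 1 for every root.
Set 1 + (-0.8) z + (-0.516) z^2 = 0, i.e. a z^2 + b z + c = 0 with a = -0.516, b = -0.8, c = 1.
Discriminant D = b^2 - 4ac = (-0.8)^2 - 4*(-0.516)*1 = 0.64 - (-2.064) = 2.704.
D >= 0, so the roots are real: z = (-b +/- sqrt(D)) / (2a) = (0.8 +/- 1.644384) / (-1.032).
  z_1 = (0.8 + 1.644384) / (-1.032) = -2.3686,   |z_1| = 2.3686.
  z_2 = (0.8 - 1.644384) / (-1.032) = 0.8182,   |z_2| = 0.8182.
Moduli of all roots: 2.3686, 0.8182.
All moduli strictly greater than 1? No.
Verdict: Not invertible.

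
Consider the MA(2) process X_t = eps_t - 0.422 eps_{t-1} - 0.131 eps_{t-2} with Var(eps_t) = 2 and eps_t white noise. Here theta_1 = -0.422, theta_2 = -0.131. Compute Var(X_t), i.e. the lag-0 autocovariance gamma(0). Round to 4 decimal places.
\gamma(0) = 2.3905

For an MA(q) process X_t = eps_t + sum_i theta_i eps_{t-i} with
Var(eps_t) = sigma^2, the variance is
  gamma(0) = sigma^2 * (1 + sum_i theta_i^2).
  sum_i theta_i^2 = (-0.422)^2 + (-0.131)^2 = 0.178084 + 0.017161 = 0.195245.
  gamma(0) = 2 * (1 + 0.195245) = 2 * 1.195245 = 2.39049, which rounds to 2.3905.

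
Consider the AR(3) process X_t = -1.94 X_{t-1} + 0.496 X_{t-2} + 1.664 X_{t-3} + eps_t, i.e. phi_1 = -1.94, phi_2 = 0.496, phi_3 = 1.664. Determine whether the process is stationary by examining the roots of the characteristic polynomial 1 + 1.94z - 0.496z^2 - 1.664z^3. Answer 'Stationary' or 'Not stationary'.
\text{Not stationary}

The AR(p) characteristic polynomial is P(z) = 1 + 1.94z - 0.496z^2 - 1.664z^3.
Stationarity requires all roots to lie outside the unit circle, i.e. |z| > 1 for every root.
Degree 3: look for a simple real root z0 first, then factor out (1 - z/z0) and solve the remaining quadratic.
Testing z0 = -0.625: P(-0.625) = 1 + (1.94)(-0.625) + (-0.496)(-0.625)^2 + (-1.664)(-0.625)^3
  = 1 + (-1.2125) + (-0.19375) + (0.40625) = 0.  So z_0 = -0.625 is a root, |z_0| = 0.625.
Divide out the factor (1 + 1.6 z) = (1 - z/z0) (since 1/z0 = -1.6):
  P(z) = (1 + 1.6 z)(1 + (0.34) z + (-1.04) z^2)
  [check: z-coef 0.34 - (-1.6) = 1.94; z^2-coef -1.04 - (-1.6)(0.34) = -0.496; z^3-coef -(-1.6)(-1.04) = -1.664.]
Remaining roots from the quadratic factor 1 + (0.34) z + (-1.04) z^2:
  Set 1 + (0.34) z + (-1.04) z^2 = 0, i.e. a z^2 + b z + c = 0 with a = -1.04, b = 0.34, c = 1.
  Discriminant D = b^2 - 4ac = (0.34)^2 - 4*(-1.04)*1 = 0.1156 - (-4.16) = 4.2756.
  D >= 0, so the roots are real: z = (-b +/- sqrt(D)) / (2a) = (-0.34 +/- 2.067752) / (-2.08).
    z_1 = (-0.34 + 2.067752) / (-2.08) = -0.8307,   |z_1| = 0.8307.
    z_2 = (-0.34 - 2.067752) / (-2.08) = 1.1576,   |z_2| = 1.1576.
Moduli of all roots: 0.6250, 0.8307, 1.1576.
All moduli strictly greater than 1? No.
Verdict: Not stationary.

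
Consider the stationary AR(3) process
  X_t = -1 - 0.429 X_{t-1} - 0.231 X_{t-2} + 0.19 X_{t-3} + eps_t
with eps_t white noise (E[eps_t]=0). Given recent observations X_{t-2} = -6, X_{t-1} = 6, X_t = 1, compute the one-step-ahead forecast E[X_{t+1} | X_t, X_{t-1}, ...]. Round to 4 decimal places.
E[X_{t+1} \mid \mathcal F_t] = -3.9550

For an AR(p) model X_t = c + sum_i phi_i X_{t-i} + eps_t, the
one-step-ahead conditional mean is
  E[X_{t+1} | X_t, ...] = c + sum_i phi_i X_{t+1-i}.
Substitute known values:
  E[X_{t+1} | ...] = -1 + (-0.429) * (1) + (-0.231) * (6) + (0.19) * (-6)
                   = -3.9550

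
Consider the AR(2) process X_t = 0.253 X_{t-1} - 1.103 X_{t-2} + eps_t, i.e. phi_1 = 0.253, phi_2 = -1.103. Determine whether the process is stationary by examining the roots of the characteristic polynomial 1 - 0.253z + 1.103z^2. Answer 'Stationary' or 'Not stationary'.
\text{Not stationary}

The AR(p) characteristic polynomial is P(z) = 1 - 0.253z + 1.103z^2.
Stationarity requires all roots to lie outside the unit circle, i.e. |z| > 1 for every root.
Set 1 + (-0.253) z + (1.103) z^2 = 0, i.e. a z^2 + b z + c = 0 with a = 1.103, b = -0.253, c = 1.
Discriminant D = b^2 - 4ac = (-0.253)^2 - 4*(1.103)*1 = 0.064009 - (4.412) = -4.347991.
D < 0, so the roots are the complex-conjugate pair z = (-b +/- i sqrt(-D)) / (2a) = 0.1147 +/- 0.9452i.
For a conjugate pair |z|^2 = z * conj(z) = (product of roots) = c/a = 1/(1.103) = 0.906618, so |z| = sqrt(0.906618) = 0.9522 for both roots.
Moduli of all roots: 0.9522, 0.9522.
All moduli strictly greater than 1? No.
Verdict: Not stationary.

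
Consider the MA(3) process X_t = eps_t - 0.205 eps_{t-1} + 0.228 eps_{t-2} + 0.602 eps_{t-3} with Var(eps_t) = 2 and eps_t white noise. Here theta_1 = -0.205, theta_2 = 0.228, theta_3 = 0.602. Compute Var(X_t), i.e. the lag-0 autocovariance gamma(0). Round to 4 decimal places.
\gamma(0) = 2.9128

For an MA(q) process X_t = eps_t + sum_i theta_i eps_{t-i} with
Var(eps_t) = sigma^2, the variance is
  gamma(0) = sigma^2 * (1 + sum_i theta_i^2).
  sum_i theta_i^2 = (-0.205)^2 + (0.228)^2 + (0.602)^2 = 0.042025 + 0.051984 + 0.362404 = 0.456413.
  gamma(0) = 2 * (1 + 0.456413) = 2 * 1.456413 = 2.912826, which rounds to 2.9128.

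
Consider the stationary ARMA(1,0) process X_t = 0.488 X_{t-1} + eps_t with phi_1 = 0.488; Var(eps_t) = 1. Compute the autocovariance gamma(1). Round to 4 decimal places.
\gamma(1) = 0.6405

Multiply the model equation by X_{t-k} and take expectations. With theta_0 = psi_0 = 1 and psi_j the MA(infinity) weights, this gives
  gamma(k) - sum_i phi_i gamma(k-i) = c_k,
  c_k = sigma^2 * sum_{j=k..q} theta_j psi_{j-k}   (c_k = 0 for k > q),
using gamma(-m) = gamma(m).
Pure AR (q = 0): c_0 = sigma^2 = 1, c_k = 0 for k >= 1.
Equations for k = 0 and k = 1 (AR order 1):
  gamma(0) = phi_1 gamma(1) + c_0
  gamma(1) = phi_1 gamma(0) + c_1
Substituting the second into the first: gamma(0) (1 - phi_1^2) = c_0 + phi_1 c_1, so
  gamma(0) = c_0 / (1 - phi_1^2) = 1 / (1 - (0.488)^2) = 1 / 0.761856 = 1.312584.
  gamma(1) = phi_1 gamma(0) = (0.488)(1.312584) = 0.640541.
Therefore gamma(1) = 0.6405 (to 4 decimal places).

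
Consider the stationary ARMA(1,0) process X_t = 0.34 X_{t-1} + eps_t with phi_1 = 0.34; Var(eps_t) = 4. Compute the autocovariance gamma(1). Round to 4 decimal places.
\gamma(1) = 1.5378

Multiply the model equation by X_{t-k} and take expectations. With theta_0 = psi_0 = 1 and psi_j the MA(infinity) weights, this gives
  gamma(k) - sum_i phi_i gamma(k-i) = c_k,
  c_k = sigma^2 * sum_{j=k..q} theta_j psi_{j-k}   (c_k = 0 for k > q),
using gamma(-m) = gamma(m).
Pure AR (q = 0): c_0 = sigma^2 = 4, c_k = 0 for k >= 1.
Equations for k = 0 and k = 1 (AR order 1):
  gamma(0) = phi_1 gamma(1) + c_0
  gamma(1) = phi_1 gamma(0) + c_1
Substituting the second into the first: gamma(0) (1 - phi_1^2) = c_0 + phi_1 c_1, so
  gamma(0) = c_0 / (1 - phi_1^2) = 4 / (1 - (0.34)^2) = 4 / 0.8844 = 4.52284.
  gamma(1) = phi_1 gamma(0) = (0.34)(4.52284) = 1.537766.
Therefore gamma(1) = 1.5378 (to 4 decimal places).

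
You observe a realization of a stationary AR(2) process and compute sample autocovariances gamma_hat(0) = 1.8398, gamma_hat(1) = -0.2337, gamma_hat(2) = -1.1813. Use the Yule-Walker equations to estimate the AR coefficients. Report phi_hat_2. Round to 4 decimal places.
\hat\phi_{2} = -0.6690

The Yule-Walker equations for an AR(p) process read, in matrix form,
  Gamma_p phi = r_p,   with   (Gamma_p)_{ij} = gamma(|i - j|),
                       (r_p)_i = gamma(i),   i,j = 1..p.
Substitute the sample gammas (Toeplitz matrix and right-hand side of size 2):
  Gamma_p = [[1.8398, -0.2337], [-0.2337, 1.8398]]
  r_p     = [-0.2337, -1.1813]
Written out:
  1.8398 phi_1 - 0.2337 phi_2 = -0.2337
  -0.2337 phi_1 + 1.8398 phi_2 = -1.1813
Solve by Cramer's rule:
  det = gamma(0)^2 - gamma(1)^2 = (1.8398)^2 - (-0.2337)^2 = 3.38486404 - 0.05461569 = 3.33024835
  phi_hat_1 = [gamma(1) gamma(0) - gamma(1) gamma(2)] / det = [(-0.2337)(1.8398) - (-0.2337)(-1.1813)] / 3.33024835 = -0.70603107 / 3.33024835 = -0.212
  phi_hat_2 = [gamma(0) gamma(2) - gamma(1)^2] / det = [(1.8398)(-1.1813) - (-0.2337)^2] / 3.33024835 = -2.22797143 / 3.33024835 = -0.669
So phi_hat = [-0.2120, -0.6690].
Therefore phi_hat_2 = -0.6690.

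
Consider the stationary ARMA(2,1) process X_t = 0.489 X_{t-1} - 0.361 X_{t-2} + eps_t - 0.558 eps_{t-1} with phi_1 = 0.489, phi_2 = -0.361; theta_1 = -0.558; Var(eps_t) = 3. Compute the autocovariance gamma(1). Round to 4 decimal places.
\gamma(1) = 0.0656

Multiply the model equation by X_{t-k} and take expectations. With theta_0 = psi_0 = 1 and psi_j the MA(infinity) weights, this gives
  gamma(k) - sum_i phi_i gamma(k-i) = c_k,
  c_k = sigma^2 * sum_{j=k..q} theta_j psi_{j-k}   (c_k = 0 for k > q),
using gamma(-m) = gamma(m).
psi-weights needed (psi_j = theta_j + sum_i phi_i psi_{j-i}):
  psi_1 = theta_1 + phi_1 = -0.558 + (0.489) = -0.069
Right-hand sides:
  c_0 = sigma^2 (1 + theta_1 psi_1) = 3 * (1 + (-0.558)(-0.069)) = 3 * 1.038502 = 3.115506
  c_1 = sigma^2 theta_1 = 3 * (-0.558) = -1.674
  c_2 = 0
Equations for k = 0, 1, 2 (AR order 2, c_2 = 0):
  (E0) gamma(0) = phi_1 gamma(1) + phi_2 gamma(2) + c_0
  (E1) gamma(1) = phi_1 gamma(0) + phi_2 gamma(1) + c_1
  (E2) gamma(2) = phi_1 gamma(1) + phi_2 gamma(0)
From (E1): gamma(1) = A gamma(0) + B with
  A = phi_1 / (1 - phi_2) = 0.489 / 1.361 = 0.359295,   B = c_1 / (1 - phi_2) = -1.674 / 1.361 = -1.229978.
Insert (E2) into (E0): gamma(0) (1 - phi_2^2) = phi_1 (1 + phi_2) gamma(1) + c_0.
  phi_1 (1 + phi_2) = (0.489)(0.639) = 0.312471,   1 - phi_2^2 = 0.869679.
Replace gamma(1) by A gamma(0) + B and collect gamma(0):
  gamma(0) [0.869679 - (0.312471)(0.359295)] = (0.312471)(-1.229978) + 3.115506
  gamma(0) * 0.75741 = 2.731174
  gamma(0) = 2.731174 / 0.75741 = 3.605939.
  gamma(1) = A gamma(0) + B = (0.359295)(3.605939) + (-1.229978) = 0.065617.
Therefore gamma(1) = 0.0656 (to 4 decimal places).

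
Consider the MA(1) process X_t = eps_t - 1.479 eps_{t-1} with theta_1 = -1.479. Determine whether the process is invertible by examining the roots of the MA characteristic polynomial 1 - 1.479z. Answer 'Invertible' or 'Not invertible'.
\text{Not invertible}

The MA(q) characteristic polynomial is P(z) = 1 - 1.479z.
Invertibility requires all roots to lie outside the unit circle, i.e. |z| > 1 for every root.
This is linear in z: 1 + (-1.479) z = 0  =>  z = -1/(-1.479) = 0.676133,  |z| = 0.676133.
Moduli of all roots: 0.6761.
All moduli strictly greater than 1? No.
Verdict: Not invertible.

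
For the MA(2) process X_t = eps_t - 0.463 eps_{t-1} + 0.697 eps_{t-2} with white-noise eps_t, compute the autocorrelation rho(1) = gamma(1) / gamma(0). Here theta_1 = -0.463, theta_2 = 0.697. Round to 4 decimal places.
\rho(1) = -0.4621

For an MA(q) process with theta_0 = 1, the autocovariance is
  gamma(k) = sigma^2 * sum_{i=0..q-k} theta_i * theta_{i+k},
and rho(k) = gamma(k) / gamma(0). Sigma^2 cancels.
  numerator   = (1)*(-0.463) + (-0.463)*(0.697) = -0.785711.
  denominator = (1)^2 + (-0.463)^2 + (0.697)^2 = 1.700178.
  rho(1) = -0.785711 / 1.700178 = -0.4621.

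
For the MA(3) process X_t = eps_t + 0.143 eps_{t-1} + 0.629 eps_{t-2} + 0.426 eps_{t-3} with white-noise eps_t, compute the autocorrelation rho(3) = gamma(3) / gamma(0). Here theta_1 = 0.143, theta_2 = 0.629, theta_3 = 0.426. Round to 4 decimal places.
\rho(3) = 0.2667

For an MA(q) process with theta_0 = 1, the autocovariance is
  gamma(k) = sigma^2 * sum_{i=0..q-k} theta_i * theta_{i+k},
and rho(k) = gamma(k) / gamma(0). Sigma^2 cancels.
  numerator   = (1)*(0.426) = 0.426.
  denominator = (1)^2 + (0.143)^2 + (0.629)^2 + (0.426)^2 = 1.597566.
  rho(3) = 0.426 / 1.597566 = 0.2667.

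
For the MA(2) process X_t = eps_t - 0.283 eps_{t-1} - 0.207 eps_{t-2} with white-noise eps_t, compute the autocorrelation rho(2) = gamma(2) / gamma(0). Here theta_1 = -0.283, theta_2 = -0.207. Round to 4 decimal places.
\rho(2) = -0.1843

For an MA(q) process with theta_0 = 1, the autocovariance is
  gamma(k) = sigma^2 * sum_{i=0..q-k} theta_i * theta_{i+k},
and rho(k) = gamma(k) / gamma(0). Sigma^2 cancels.
  numerator   = (1)*(-0.207) = -0.207.
  denominator = (1)^2 + (-0.283)^2 + (-0.207)^2 = 1.122938.
  rho(2) = -0.207 / 1.122938 = -0.1843.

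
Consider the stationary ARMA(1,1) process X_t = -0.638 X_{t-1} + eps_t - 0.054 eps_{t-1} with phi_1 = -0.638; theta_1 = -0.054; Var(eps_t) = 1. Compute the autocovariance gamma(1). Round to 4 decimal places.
\gamma(1) = -1.2072

Multiply the model equation by X_{t-k} and take expectations. With theta_0 = psi_0 = 1 and psi_j the MA(infinity) weights, this gives
  gamma(k) - sum_i phi_i gamma(k-i) = c_k,
  c_k = sigma^2 * sum_{j=k..q} theta_j psi_{j-k}   (c_k = 0 for k > q),
using gamma(-m) = gamma(m).
psi-weights needed (psi_j = theta_j + sum_i phi_i psi_{j-i}):
  psi_1 = theta_1 + phi_1 = -0.054 + (-0.638) = -0.692
Right-hand sides:
  c_0 = sigma^2 (1 + theta_1 psi_1) = 1 * (1 + (-0.054)(-0.692)) = 1 * 1.037368 = 1.037368
  c_1 = sigma^2 theta_1 = 1 * (-0.054) = -0.054
  c_2 = 0
Equations for k = 0 and k = 1 (AR order 1):
  gamma(0) = phi_1 gamma(1) + c_0
  gamma(1) = phi_1 gamma(0) + c_1
Substituting the second into the first: gamma(0) (1 - phi_1^2) = c_0 + phi_1 c_1, so
  gamma(0) = (c_0 + phi_1 c_1) / (1 - phi_1^2) = (1.037368 + (-0.638)(-0.054)) / (1 - (-0.638)^2) = 1.07182 / 0.592956 = 1.807588.
  gamma(1) = phi_1 gamma(0) + c_1 = (-0.638)(1.807588) + (-0.054) = -1.207241.
Therefore gamma(1) = -1.2072 (to 4 decimal places).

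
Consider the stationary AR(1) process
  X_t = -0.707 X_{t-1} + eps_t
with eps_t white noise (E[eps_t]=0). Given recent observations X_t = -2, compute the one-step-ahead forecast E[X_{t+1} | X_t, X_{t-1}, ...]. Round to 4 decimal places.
E[X_{t+1} \mid \mathcal F_t] = 1.4140

For an AR(p) model X_t = c + sum_i phi_i X_{t-i} + eps_t, the
one-step-ahead conditional mean is
  E[X_{t+1} | X_t, ...] = c + sum_i phi_i X_{t+1-i}.
Substitute known values:
  E[X_{t+1} | ...] = (-0.707) * (-2)
                   = 1.4140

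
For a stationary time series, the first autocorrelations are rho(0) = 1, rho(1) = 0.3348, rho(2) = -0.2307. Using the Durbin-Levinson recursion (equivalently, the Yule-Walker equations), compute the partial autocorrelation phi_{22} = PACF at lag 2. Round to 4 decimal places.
\phi_{22} = -0.3861

The PACF at lag k is phi_{kk}, the last component of the solution
to the Yule-Walker system G_k phi = r_k where
  (G_k)_{ij} = rho(|i - j|), (r_k)_i = rho(i), i,j = 1..k.
Equivalently, Durbin-Levinson gives phi_{kk} iteratively:
  phi_{11} = rho(1)
  phi_{kk} = [rho(k) - sum_{j=1..k-1} phi_{k-1,j} rho(k-j)]
            / [1 - sum_{j=1..k-1} phi_{k-1,j} rho(j)],
  phi_{k,j} = phi_{k-1,j} - phi_{kk} phi_{k-1,k-j},  j = 1..k-1.
Step k = 1:
  phi_11 = rho(1) = 0.3348.
Step k = 2:
  phi_22 = [rho(2) - phi_11 rho(1)] / [1 - phi_11 rho(1)] = [-0.2307 - (0.3348)(0.3348)] / [1 - (0.3348)(0.3348)]
         = -0.34279104 / 0.88790896 = -0.3861.
Therefore phi_{22} = -0.3861.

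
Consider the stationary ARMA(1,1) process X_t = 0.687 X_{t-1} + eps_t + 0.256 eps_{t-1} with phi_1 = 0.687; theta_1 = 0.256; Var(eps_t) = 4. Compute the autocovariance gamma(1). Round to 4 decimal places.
\gamma(1) = 8.3999

Multiply the model equation by X_{t-k} and take expectations. With theta_0 = psi_0 = 1 and psi_j the MA(infinity) weights, this gives
  gamma(k) - sum_i phi_i gamma(k-i) = c_k,
  c_k = sigma^2 * sum_{j=k..q} theta_j psi_{j-k}   (c_k = 0 for k > q),
using gamma(-m) = gamma(m).
psi-weights needed (psi_j = theta_j + sum_i phi_i psi_{j-i}):
  psi_1 = theta_1 + phi_1 = 0.256 + (0.687) = 0.943
Right-hand sides:
  c_0 = sigma^2 (1 + theta_1 psi_1) = 4 * (1 + (0.256)(0.943)) = 4 * 1.241408 = 4.965632
  c_1 = sigma^2 theta_1 = 4 * (0.256) = 1.024
  c_2 = 0
Equations for k = 0 and k = 1 (AR order 1):
  gamma(0) = phi_1 gamma(1) + c_0
  gamma(1) = phi_1 gamma(0) + c_1
Substituting the second into the first: gamma(0) (1 - phi_1^2) = c_0 + phi_1 c_1, so
  gamma(0) = (c_0 + phi_1 c_1) / (1 - phi_1^2) = (4.965632 + (0.687)(1.024)) / (1 - (0.687)^2) = 5.66912 / 0.528031 = 10.736339.
  gamma(1) = phi_1 gamma(0) + c_1 = (0.687)(10.736339) + (1.024) = 8.399865.
Therefore gamma(1) = 8.3999 (to 4 decimal places).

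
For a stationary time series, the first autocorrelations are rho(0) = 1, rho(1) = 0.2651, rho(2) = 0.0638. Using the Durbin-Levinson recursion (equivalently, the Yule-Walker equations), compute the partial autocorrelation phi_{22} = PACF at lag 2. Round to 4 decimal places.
\phi_{22} = -0.0070

The PACF at lag k is phi_{kk}, the last component of the solution
to the Yule-Walker system G_k phi = r_k where
  (G_k)_{ij} = rho(|i - j|), (r_k)_i = rho(i), i,j = 1..k.
Equivalently, Durbin-Levinson gives phi_{kk} iteratively:
  phi_{11} = rho(1)
  phi_{kk} = [rho(k) - sum_{j=1..k-1} phi_{k-1,j} rho(k-j)]
            / [1 - sum_{j=1..k-1} phi_{k-1,j} rho(j)],
  phi_{k,j} = phi_{k-1,j} - phi_{kk} phi_{k-1,k-j},  j = 1..k-1.
Step k = 1:
  phi_11 = rho(1) = 0.2651.
Step k = 2:
  phi_22 = [rho(2) - phi_11 rho(1)] / [1 - phi_11 rho(1)] = [0.0638 - (0.2651)(0.2651)] / [1 - (0.2651)(0.2651)]
         = -0.00647801 / 0.92972199 = -0.007.
Therefore phi_{22} = -0.0070.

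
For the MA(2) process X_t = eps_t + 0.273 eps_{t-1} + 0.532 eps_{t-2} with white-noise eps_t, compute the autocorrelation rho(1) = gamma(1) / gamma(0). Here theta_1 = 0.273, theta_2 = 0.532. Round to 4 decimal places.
\rho(1) = 0.3081

For an MA(q) process with theta_0 = 1, the autocovariance is
  gamma(k) = sigma^2 * sum_{i=0..q-k} theta_i * theta_{i+k},
and rho(k) = gamma(k) / gamma(0). Sigma^2 cancels.
  numerator   = (1)*(0.273) + (0.273)*(0.532) = 0.418236.
  denominator = (1)^2 + (0.273)^2 + (0.532)^2 = 1.357553.
  rho(1) = 0.418236 / 1.357553 = 0.3081.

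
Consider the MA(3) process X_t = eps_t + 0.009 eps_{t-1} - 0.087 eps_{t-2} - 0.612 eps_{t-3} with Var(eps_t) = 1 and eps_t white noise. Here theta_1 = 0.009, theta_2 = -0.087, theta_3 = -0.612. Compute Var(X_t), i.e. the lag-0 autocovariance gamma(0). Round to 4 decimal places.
\gamma(0) = 1.3822

For an MA(q) process X_t = eps_t + sum_i theta_i eps_{t-i} with
Var(eps_t) = sigma^2, the variance is
  gamma(0) = sigma^2 * (1 + sum_i theta_i^2).
  sum_i theta_i^2 = (0.009)^2 + (-0.087)^2 + (-0.612)^2 = 0.000081 + 0.007569 + 0.374544 = 0.382194.
  gamma(0) = 1 * (1 + 0.382194) = 1 * 1.382194 = 1.382194, which rounds to 1.3822.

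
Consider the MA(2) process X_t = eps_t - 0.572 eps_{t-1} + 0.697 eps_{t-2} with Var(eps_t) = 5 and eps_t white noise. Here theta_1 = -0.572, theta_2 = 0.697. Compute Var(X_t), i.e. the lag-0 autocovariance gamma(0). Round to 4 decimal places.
\gamma(0) = 9.0650

For an MA(q) process X_t = eps_t + sum_i theta_i eps_{t-i} with
Var(eps_t) = sigma^2, the variance is
  gamma(0) = sigma^2 * (1 + sum_i theta_i^2).
  sum_i theta_i^2 = (-0.572)^2 + (0.697)^2 = 0.327184 + 0.485809 = 0.812993.
  gamma(0) = 5 * (1 + 0.812993) = 5 * 1.812993 = 9.064965, which rounds to 9.0650.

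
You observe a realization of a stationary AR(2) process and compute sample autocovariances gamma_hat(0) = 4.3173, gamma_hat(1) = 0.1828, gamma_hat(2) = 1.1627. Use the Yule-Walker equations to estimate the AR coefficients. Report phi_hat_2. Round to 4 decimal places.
\hat\phi_{2} = 0.2680

The Yule-Walker equations for an AR(p) process read, in matrix form,
  Gamma_p phi = r_p,   with   (Gamma_p)_{ij} = gamma(|i - j|),
                       (r_p)_i = gamma(i),   i,j = 1..p.
Substitute the sample gammas (Toeplitz matrix and right-hand side of size 2):
  Gamma_p = [[4.3173, 0.1828], [0.1828, 4.3173]]
  r_p     = [0.1828, 1.1627]
Written out:
  4.3173 phi_1 + 0.1828 phi_2 = 0.1828
  0.1828 phi_1 + 4.3173 phi_2 = 1.1627
Solve by Cramer's rule:
  det = gamma(0)^2 - gamma(1)^2 = (4.3173)^2 - (0.1828)^2 = 18.63907929 - 0.03341584 = 18.60566345
  phi_hat_1 = [gamma(1) gamma(0) - gamma(1) gamma(2)] / det = [(0.1828)(4.3173) - (0.1828)(1.1627)] / 18.60566345 = 0.57666088 / 18.60566345 = 0.031
  phi_hat_2 = [gamma(0) gamma(2) - gamma(1)^2] / det = [(4.3173)(1.1627) - (0.1828)^2] / 18.60566345 = 4.98630887 / 18.60566345 = 0.268
So phi_hat = [0.0310, 0.2680].
Therefore phi_hat_2 = 0.2680.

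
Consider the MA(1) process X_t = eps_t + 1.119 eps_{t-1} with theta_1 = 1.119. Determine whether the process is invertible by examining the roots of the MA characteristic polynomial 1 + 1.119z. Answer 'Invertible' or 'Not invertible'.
\text{Not invertible}

The MA(q) characteristic polynomial is P(z) = 1 + 1.119z.
Invertibility requires all roots to lie outside the unit circle, i.e. |z| > 1 for every root.
This is linear in z: 1 + (1.119) z = 0  =>  z = -1/(1.119) = -0.893655,  |z| = 0.893655.
Moduli of all roots: 0.8937.
All moduli strictly greater than 1? No.
Verdict: Not invertible.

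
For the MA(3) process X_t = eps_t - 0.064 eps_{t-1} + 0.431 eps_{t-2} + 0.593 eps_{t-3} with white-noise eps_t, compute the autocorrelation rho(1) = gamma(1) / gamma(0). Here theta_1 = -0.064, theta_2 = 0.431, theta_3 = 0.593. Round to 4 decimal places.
\rho(1) = 0.1064

For an MA(q) process with theta_0 = 1, the autocovariance is
  gamma(k) = sigma^2 * sum_{i=0..q-k} theta_i * theta_{i+k},
and rho(k) = gamma(k) / gamma(0). Sigma^2 cancels.
  numerator   = (1)*(-0.064) + (-0.064)*(0.431) + (0.431)*(0.593) = 0.163999.
  denominator = (1)^2 + (-0.064)^2 + (0.431)^2 + (0.593)^2 = 1.541506.
  rho(1) = 0.163999 / 1.541506 = 0.1064.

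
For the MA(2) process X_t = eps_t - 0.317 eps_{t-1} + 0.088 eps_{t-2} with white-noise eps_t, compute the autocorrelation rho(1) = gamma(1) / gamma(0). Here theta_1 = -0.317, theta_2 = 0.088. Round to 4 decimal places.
\rho(1) = -0.3112

For an MA(q) process with theta_0 = 1, the autocovariance is
  gamma(k) = sigma^2 * sum_{i=0..q-k} theta_i * theta_{i+k},
and rho(k) = gamma(k) / gamma(0). Sigma^2 cancels.
  numerator   = (1)*(-0.317) + (-0.317)*(0.088) = -0.344896.
  denominator = (1)^2 + (-0.317)^2 + (0.088)^2 = 1.108233.
  rho(1) = -0.344896 / 1.108233 = -0.3112.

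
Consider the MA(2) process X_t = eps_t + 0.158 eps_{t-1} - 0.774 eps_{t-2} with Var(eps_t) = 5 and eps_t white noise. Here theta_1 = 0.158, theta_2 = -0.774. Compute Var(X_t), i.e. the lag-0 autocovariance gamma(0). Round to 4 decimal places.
\gamma(0) = 8.1202

For an MA(q) process X_t = eps_t + sum_i theta_i eps_{t-i} with
Var(eps_t) = sigma^2, the variance is
  gamma(0) = sigma^2 * (1 + sum_i theta_i^2).
  sum_i theta_i^2 = (0.158)^2 + (-0.774)^2 = 0.024964 + 0.599076 = 0.62404.
  gamma(0) = 5 * (1 + 0.62404) = 5 * 1.62404 = 8.1202.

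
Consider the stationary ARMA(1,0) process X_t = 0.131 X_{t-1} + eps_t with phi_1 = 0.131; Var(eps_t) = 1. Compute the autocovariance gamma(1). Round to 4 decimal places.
\gamma(1) = 0.1333

Multiply the model equation by X_{t-k} and take expectations. With theta_0 = psi_0 = 1 and psi_j the MA(infinity) weights, this gives
  gamma(k) - sum_i phi_i gamma(k-i) = c_k,
  c_k = sigma^2 * sum_{j=k..q} theta_j psi_{j-k}   (c_k = 0 for k > q),
using gamma(-m) = gamma(m).
Pure AR (q = 0): c_0 = sigma^2 = 1, c_k = 0 for k >= 1.
Equations for k = 0 and k = 1 (AR order 1):
  gamma(0) = phi_1 gamma(1) + c_0
  gamma(1) = phi_1 gamma(0) + c_1
Substituting the second into the first: gamma(0) (1 - phi_1^2) = c_0 + phi_1 c_1, so
  gamma(0) = c_0 / (1 - phi_1^2) = 1 / (1 - (0.131)^2) = 1 / 0.982839 = 1.017461.
  gamma(1) = phi_1 gamma(0) = (0.131)(1.017461) = 0.133287.
Therefore gamma(1) = 0.1333 (to 4 decimal places).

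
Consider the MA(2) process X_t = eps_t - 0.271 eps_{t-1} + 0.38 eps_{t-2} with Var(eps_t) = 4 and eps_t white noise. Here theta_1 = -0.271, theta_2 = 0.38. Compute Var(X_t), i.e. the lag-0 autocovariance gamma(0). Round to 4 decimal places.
\gamma(0) = 4.8714

For an MA(q) process X_t = eps_t + sum_i theta_i eps_{t-i} with
Var(eps_t) = sigma^2, the variance is
  gamma(0) = sigma^2 * (1 + sum_i theta_i^2).
  sum_i theta_i^2 = (-0.271)^2 + (0.38)^2 = 0.073441 + 0.1444 = 0.217841.
  gamma(0) = 4 * (1 + 0.217841) = 4 * 1.217841 = 4.871364, which rounds to 4.8714.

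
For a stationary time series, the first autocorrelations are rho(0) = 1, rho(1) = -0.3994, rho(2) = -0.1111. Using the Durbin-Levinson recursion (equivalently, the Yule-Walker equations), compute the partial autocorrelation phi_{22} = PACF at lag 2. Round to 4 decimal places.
\phi_{22} = -0.3220

The PACF at lag k is phi_{kk}, the last component of the solution
to the Yule-Walker system G_k phi = r_k where
  (G_k)_{ij} = rho(|i - j|), (r_k)_i = rho(i), i,j = 1..k.
Equivalently, Durbin-Levinson gives phi_{kk} iteratively:
  phi_{11} = rho(1)
  phi_{kk} = [rho(k) - sum_{j=1..k-1} phi_{k-1,j} rho(k-j)]
            / [1 - sum_{j=1..k-1} phi_{k-1,j} rho(j)],
  phi_{k,j} = phi_{k-1,j} - phi_{kk} phi_{k-1,k-j},  j = 1..k-1.
Step k = 1:
  phi_11 = rho(1) = -0.3994.
Step k = 2:
  phi_22 = [rho(2) - phi_11 rho(1)] / [1 - phi_11 rho(1)] = [-0.1111 - (-0.3994)(-0.3994)] / [1 - (-0.3994)(-0.3994)]
         = -0.27062036 / 0.84047964 = -0.322.
Therefore phi_{22} = -0.3220.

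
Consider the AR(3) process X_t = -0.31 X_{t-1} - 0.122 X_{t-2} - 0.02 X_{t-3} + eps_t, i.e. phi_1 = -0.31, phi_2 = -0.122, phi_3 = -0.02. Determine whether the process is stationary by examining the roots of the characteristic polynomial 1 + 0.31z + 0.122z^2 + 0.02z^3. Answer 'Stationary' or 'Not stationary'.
\text{Stationary}

The AR(p) characteristic polynomial is P(z) = 1 + 0.31z + 0.122z^2 + 0.02z^3.
Stationarity requires all roots to lie outside the unit circle, i.e. |z| > 1 for every root.
Degree 3: look for a simple real root z0 first, then factor out (1 - z/z0) and solve the remaining quadratic.
Testing z0 = -5: P(-5) = 1 + (0.31)(-5) + (0.122)(-5)^2 + (0.02)(-5)^3
  = 1 + (-1.55) + (3.05) + (-2.5) = 0.  So z_0 = -5 is a root, |z_0| = 5.
Divide out the factor (1 + 0.2 z) = (1 - z/z0) (since 1/z0 = -0.2):
  P(z) = (1 + 0.2 z)(1 + (0.11) z + (0.1) z^2)
  [check: z-coef 0.11 - (-0.2) = 0.31; z^2-coef 0.1 - (-0.2)(0.11) = 0.122; z^3-coef -(-0.2)(0.1) = 0.02.]
Remaining roots from the quadratic factor 1 + (0.11) z + (0.1) z^2:
  Set 1 + (0.11) z + (0.1) z^2 = 0, i.e. a z^2 + b z + c = 0 with a = 0.1, b = 0.11, c = 1.
  Discriminant D = b^2 - 4ac = (0.11)^2 - 4*(0.1)*1 = 0.0121 - (0.4) = -0.3879.
  D < 0, so the roots are the complex-conjugate pair z = (-b +/- i sqrt(-D)) / (2a) = -0.55 +/- 3.1141i.
  For a conjugate pair |z|^2 = z * conj(z) = (product of roots) = c/a = 1/(0.1) = 10, so |z| = sqrt(10) = 3.1623 for both roots.
Moduli of all roots: 5.0000, 3.1623, 3.1623.
All moduli strictly greater than 1? Yes.
Verdict: Stationary.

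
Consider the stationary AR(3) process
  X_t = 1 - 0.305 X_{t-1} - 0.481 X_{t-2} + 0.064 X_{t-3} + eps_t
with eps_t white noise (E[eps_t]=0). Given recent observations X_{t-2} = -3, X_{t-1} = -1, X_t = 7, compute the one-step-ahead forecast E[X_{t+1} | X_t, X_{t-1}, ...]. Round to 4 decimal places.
E[X_{t+1} \mid \mathcal F_t] = -0.8460

For an AR(p) model X_t = c + sum_i phi_i X_{t-i} + eps_t, the
one-step-ahead conditional mean is
  E[X_{t+1} | X_t, ...] = c + sum_i phi_i X_{t+1-i}.
Substitute known values:
  E[X_{t+1} | ...] = 1 + (-0.305) * (7) + (-0.481) * (-1) + (0.064) * (-3)
                   = -0.8460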